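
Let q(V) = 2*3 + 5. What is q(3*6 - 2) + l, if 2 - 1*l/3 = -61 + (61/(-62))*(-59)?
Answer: 1603/62 ≈ 25.855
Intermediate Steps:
q(V) = 11 (q(V) = 6 + 5 = 11)
l = 921/62 (l = 6 - 3*(-61 + (61/(-62))*(-59)) = 6 - 3*(-61 + (61*(-1/62))*(-59)) = 6 - 3*(-61 - 61/62*(-59)) = 6 - 3*(-61 + 3599/62) = 6 - 3*(-183/62) = 6 + 549/62 = 921/62 ≈ 14.855)
q(3*6 - 2) + l = 11 + 921/62 = 1603/62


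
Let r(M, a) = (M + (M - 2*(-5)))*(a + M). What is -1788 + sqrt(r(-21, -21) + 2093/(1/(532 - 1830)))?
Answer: -1788 + I*sqrt(2715370) ≈ -1788.0 + 1647.8*I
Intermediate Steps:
r(M, a) = (10 + 2*M)*(M + a) (r(M, a) = (M + (M + 10))*(M + a) = (M + (10 + M))*(M + a) = (10 + 2*M)*(M + a))
-1788 + sqrt(r(-21, -21) + 2093/(1/(532 - 1830))) = -1788 + sqrt((2*(-21)**2 + 10*(-21) + 10*(-21) + 2*(-21)*(-21)) + 2093/(1/(532 - 1830))) = -1788 + sqrt((2*441 - 210 - 210 + 882) + 2093/(1/(-1298))) = -1788 + sqrt((882 - 210 - 210 + 882) + 2093/(-1/1298)) = -1788 + sqrt(1344 + 2093*(-1298)) = -1788 + sqrt(1344 - 2716714) = -1788 + sqrt(-2715370) = -1788 + I*sqrt(2715370)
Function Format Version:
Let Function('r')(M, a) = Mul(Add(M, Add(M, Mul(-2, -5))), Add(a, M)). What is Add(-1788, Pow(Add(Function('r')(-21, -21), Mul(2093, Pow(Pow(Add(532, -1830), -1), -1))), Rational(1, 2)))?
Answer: Add(-1788, Mul(I, Pow(2715370, Rational(1, 2)))) ≈ Add(-1788.0, Mul(1647.8, I))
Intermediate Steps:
Function('r')(M, a) = Mul(Add(10, Mul(2, M)), Add(M, a)) (Function('r')(M, a) = Mul(Add(M, Add(M, 10)), Add(M, a)) = Mul(Add(M, Add(10, M)), Add(M, a)) = Mul(Add(10, Mul(2, M)), Add(M, a)))
Add(-1788, Pow(Add(Function('r')(-21, -21), Mul(2093, Pow(Pow(Add(532, -1830), -1), -1))), Rational(1, 2))) = Add(-1788, Pow(Add(Add(Mul(2, Pow(-21, 2)), Mul(10, -21), Mul(10, -21), Mul(2, -21, -21)), Mul(2093, Pow(Pow(Add(532, -1830), -1), -1))), Rational(1, 2))) = Add(-1788, Pow(Add(Add(Mul(2, 441), -210, -210, 882), Mul(2093, Pow(Pow(-1298, -1), -1))), Rational(1, 2))) = Add(-1788, Pow(Add(Add(882, -210, -210, 882), Mul(2093, Pow(Rational(-1, 1298), -1))), Rational(1, 2))) = Add(-1788, Pow(Add(1344, Mul(2093, -1298)), Rational(1, 2))) = Add(-1788, Pow(Add(1344, -2716714), Rational(1, 2))) = Add(-1788, Pow(-2715370, Rational(1, 2))) = Add(-1788, Mul(I, Pow(2715370, Rational(1, 2))))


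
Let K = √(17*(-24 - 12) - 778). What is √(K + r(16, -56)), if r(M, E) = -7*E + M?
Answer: √(408 + I*√1390) ≈ 20.22 + 0.92192*I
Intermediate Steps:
r(M, E) = M - 7*E
K = I*√1390 (K = √(17*(-36) - 778) = √(-612 - 778) = √(-1390) = I*√1390 ≈ 37.283*I)
√(K + r(16, -56)) = √(I*√1390 + (16 - 7*(-56))) = √(I*√1390 + (16 + 392)) = √(I*√1390 + 408) = √(408 + I*√1390)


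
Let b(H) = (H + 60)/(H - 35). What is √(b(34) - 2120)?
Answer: 3*I*√246 ≈ 47.053*I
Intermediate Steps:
b(H) = (60 + H)/(-35 + H)
√(b(34) - 2120) = √((60 + 34)/(-35 + 34) - 2120) = √(94/(-1) - 2120) = √(-1*94 - 2120) = √(-94 - 2120) = √(-2214) = 3*I*√246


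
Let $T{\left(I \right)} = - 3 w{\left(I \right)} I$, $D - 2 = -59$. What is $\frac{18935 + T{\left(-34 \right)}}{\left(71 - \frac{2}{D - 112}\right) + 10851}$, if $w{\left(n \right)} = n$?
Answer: $\frac{2613923}{1845820} \approx 1.4161$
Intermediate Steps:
$D = -57$ ($D = 2 - 59 = -57$)
$T{\left(I \right)} = - 3 I^{2}$ ($T{\left(I \right)} = - 3 I I = - 3 I^{2}$)
$\frac{18935 + T{\left(-34 \right)}}{\left(71 - \frac{2}{D - 112}\right) + 10851} = \frac{18935 - 3 \left(-34\right)^{2}}{\left(71 - \frac{2}{-57 - 112}\right) + 10851} = \frac{18935 - 3468}{\left(71 - \frac{2}{-169}\right) + 10851} = \frac{18935 - 3468}{\left(71 - - \frac{2}{169}\right) + 10851} = \frac{15467}{\left(71 + \frac{2}{169}\right) + 10851} = \frac{15467}{\frac{12001}{169} + 10851} = \frac{15467}{\frac{1845820}{169}} = 15467 \cdot \frac{169}{1845820} = \frac{2613923}{1845820}$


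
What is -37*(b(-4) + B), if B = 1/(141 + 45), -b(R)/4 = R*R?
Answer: 440411/186 ≈ 2367.8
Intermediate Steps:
b(R) = -4*R**2 (b(R) = -4*R*R = -4*R**2)
B = 1/186 ≈ 0.0053763
-37*(b(-4) + B) = -37*(-4*(-4)**2 + 1/186) = -37*(-4*16 + 1/186) = -37*(-64 + 1/186) = -37*(-11903/186) = 440411/186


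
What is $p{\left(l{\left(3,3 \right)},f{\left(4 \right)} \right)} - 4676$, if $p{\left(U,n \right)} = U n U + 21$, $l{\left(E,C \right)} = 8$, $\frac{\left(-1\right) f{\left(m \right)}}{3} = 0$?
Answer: $-4655$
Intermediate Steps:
$f{\left(m \right)} = 0$ ($f{\left(m \right)} = \left(-3\right) 0 = 0$)
$p{\left(U,n \right)} = 21 + n U^{2}$ ($p{\left(U,n \right)} = n U^{2} + 21 = 21 + n U^{2}$)
$p{\left(l{\left(3,3 \right)},f{\left(4 \right)} \right)} - 4676 = \left(21 + 0 \cdot 8^{2}\right) - 4676 = \left(21 + 0 \cdot 64\right) - 4676 = \left(21 + 0\right) - 4676 = 21 - 4676 = -4655$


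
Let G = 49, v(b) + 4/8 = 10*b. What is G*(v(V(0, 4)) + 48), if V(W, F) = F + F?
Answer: 12495/2 ≈ 6247.5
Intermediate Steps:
V(W, F) = 2*F
v(b) = -½ + 10*b
G*(v(V(0, 4)) + 48) = 49*((-½ + 10*(2*4)) + 48) = 49*((-½ + 10*8) + 48) = 49*((-½ + 80) + 48) = 49*(159/2 + 48) = 49*(255/2) = 12495/2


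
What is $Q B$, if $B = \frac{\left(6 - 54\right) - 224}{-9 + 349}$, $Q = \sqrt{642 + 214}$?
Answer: $- \frac{8 \sqrt{214}}{5} \approx -23.406$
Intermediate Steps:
$Q = 2 \sqrt{214}$ ($Q = \sqrt{856} = 2 \sqrt{214} \approx 29.257$)
$B = - \frac{4}{5}$ ($B = \frac{\left(6 - 54\right) - 224}{340} = \left(-48 - 224\right) \frac{1}{340} = \left(-272\right) \frac{1}{340} = - \frac{4}{5} \approx -0.8$)
$Q B = 2 \sqrt{214} \left(- \frac{4}{5}\right) = - \frac{8 \sqrt{214}}{5}$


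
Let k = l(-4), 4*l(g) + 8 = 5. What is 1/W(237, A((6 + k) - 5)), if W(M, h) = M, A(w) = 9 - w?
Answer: 1/237 ≈ 0.0042194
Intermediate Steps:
l(g) = -3/4 (l(g) = -2 + (1/4)*5 = -2 + 5/4 = -3/4)
k = -3/4 ≈ -0.75000
1/W(237, A((6 + k) - 5)) = 1/237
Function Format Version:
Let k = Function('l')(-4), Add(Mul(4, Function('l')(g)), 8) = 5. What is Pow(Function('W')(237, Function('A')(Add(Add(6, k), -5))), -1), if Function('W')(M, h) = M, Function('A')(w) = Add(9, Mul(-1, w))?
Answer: Rational(1, 237) ≈ 0.0042194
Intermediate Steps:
Function('l')(g) = Rational(-3, 4) (Function('l')(g) = Add(-2, Mul(Rational(1, 4), 5)) = Add(-2, Rational(5, 4)) = Rational(-3, 4))
k = Rational(-3, 4) ≈ -0.75000
Pow(Function('W')(237, Function('A')(Add(Add(6, k), -5))), -1) = Pow(237, -1) = Rational(1, 237)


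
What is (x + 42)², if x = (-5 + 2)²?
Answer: 2601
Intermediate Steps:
x = 9 (x = (-3)² = 9)
(x + 42)² = (9 + 42)² = 51² = 2601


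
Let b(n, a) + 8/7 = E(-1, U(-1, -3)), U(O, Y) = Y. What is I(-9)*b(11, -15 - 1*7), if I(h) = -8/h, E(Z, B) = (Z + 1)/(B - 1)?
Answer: -64/63 ≈ -1.0159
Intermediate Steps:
E(Z, B) = (1 + Z)/(-1 + B)
b(n, a) = -8/7 (b(n, a) = -8/7 + (1 - 1)/(-1 - 3) = -8/7 + 0/(-4) = -8/7 - 1/4*0 = -8/7 + 0 = -8/7)
I(-9)*b(11, -15 - 1*7) = -8/(-9)*(-8/7) = -8*(-1/9)*(-8/7) = (8/9)*(-8/7) = -64/63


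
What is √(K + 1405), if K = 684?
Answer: √2089 ≈ 45.706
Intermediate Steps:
√(K + 1405) = √(684 + 1405) = √2089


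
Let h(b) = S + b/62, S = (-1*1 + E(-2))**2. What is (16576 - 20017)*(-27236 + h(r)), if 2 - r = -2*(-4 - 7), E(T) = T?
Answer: 93689217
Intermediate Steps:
S = 9 (S = (-1*1 - 2)**2 = (-1 - 2)**2 = (-3)**2 = 9)
r = -20 (r = 2 - (-2)*(-4 - 7) = 2 - (-2)*(-11) = 2 - 1*22 = 2 - 22 = -20)
h(b) = 9 + b/62
(16576 - 20017)*(-27236 + h(r)) = (16576 - 20017)*(-27236 + (9 + (1/62)*(-20))) = -3441*(-27236 + (9 - 10/31)) = -3441*(-27236 + 269/31) = -3441*(-844047/31) = 93689217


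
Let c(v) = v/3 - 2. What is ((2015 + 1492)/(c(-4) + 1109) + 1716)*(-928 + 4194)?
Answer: 18624342138/3317 ≈ 5.6148e+6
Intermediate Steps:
c(v) = -2 + v/3 (c(v) = v*(1/3) - 2 = v/3 - 2 = -2 + v/3)
((2015 + 1492)/(c(-4) + 1109) + 1716)*(-928 + 4194) = ((2015 + 1492)/((-2 + (1/3)*(-4)) + 1109) + 1716)*(-928 + 4194) = (3507/((-2 - 4/3) + 1109) + 1716)*3266 = (3507/(-10/3 + 1109) + 1716)*3266 = (3507/(3317/3) + 1716)*3266 = (3507*(3/3317) + 1716)*3266 = (10521/3317 + 1716)*3266 = (5702493/3317)*3266 = 18624342138/3317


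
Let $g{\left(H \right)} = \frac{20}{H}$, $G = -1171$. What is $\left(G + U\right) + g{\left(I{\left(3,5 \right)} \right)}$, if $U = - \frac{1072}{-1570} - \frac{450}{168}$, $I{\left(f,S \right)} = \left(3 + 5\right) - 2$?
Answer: $- \frac{77127541}{65940} \approx -1169.7$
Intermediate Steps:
$I{\left(f,S \right)} = 6$ ($I{\left(f,S \right)} = 8 - 2 = 6$)
$U = - \frac{43867}{21980}$ ($U = \left(-1072\right) \left(- \frac{1}{1570}\right) - \frac{75}{28} = \frac{536}{785} - \frac{75}{28} = - \frac{43867}{21980} \approx -1.9958$)
$\left(G + U\right) + g{\left(I{\left(3,5 \right)} \right)} = \left(-1171 - \frac{43867}{21980}\right) + \frac{20}{6} = - \frac{25782447}{21980} + 20 \cdot \frac{1}{6} = - \frac{25782447}{21980} + \frac{10}{3} = - \frac{77127541}{65940}$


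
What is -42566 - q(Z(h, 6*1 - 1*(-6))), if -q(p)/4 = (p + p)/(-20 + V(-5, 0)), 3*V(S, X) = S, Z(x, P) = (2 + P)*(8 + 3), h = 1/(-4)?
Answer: -2770486/65 ≈ -42623.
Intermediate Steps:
h = -1/4 ≈ -0.25000
Z(x, P) = 22 + 11*P (Z(x, P) = (2 + P)*11 = 22 + 11*P)
V(S, X) = S/3
q(p) = 24*p/65 (q(p) = -4*(p + p)/(-20 + (1/3)*(-5)) = -4*2*p/(-20 - 5/3) = -4*2*p/(-65/3) = -4*2*p*(-3)/65 = -(-24)*p/65 = 24*p/65)
-42566 - q(Z(h, 6*1 - 1*(-6))) = -42566 - 24*(22 + 11*(6*1 - 1*(-6)))/65 = -42566 - 24*(22 + 11*(6 + 6))/65 = -42566 - 24*(22 + 11*12)/65 = -42566 - 24*(22 + 132)/65 = -42566 - 24*154/65 = -42566 - 1*3696/65 = -42566 - 3696/65 = -2770486/65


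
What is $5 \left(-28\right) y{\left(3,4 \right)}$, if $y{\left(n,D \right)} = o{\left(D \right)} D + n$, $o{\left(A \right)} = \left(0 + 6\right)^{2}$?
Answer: $-20580$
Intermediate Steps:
$o{\left(A \right)} = 36$ ($o{\left(A \right)} = 6^{2} = 36$)
$y{\left(n,D \right)} = n + 36 D$ ($y{\left(n,D \right)} = 36 D + n = n + 36 D$)
$5 \left(-28\right) y{\left(3,4 \right)} = 5 \left(-28\right) \left(3 + 36 \cdot 4\right) = - 140 \left(3 + 144\right) = \left(-140\right) 147 = -20580$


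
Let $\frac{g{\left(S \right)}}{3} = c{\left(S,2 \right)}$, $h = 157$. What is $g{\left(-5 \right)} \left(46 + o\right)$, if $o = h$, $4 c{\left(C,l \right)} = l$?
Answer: $\frac{609}{2} \approx 304.5$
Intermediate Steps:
$c{\left(C,l \right)} = \frac{l}{4}$
$g{\left(S \right)} = \frac{3}{2}$ ($g{\left(S \right)} = 3 \cdot \frac{1}{4} \cdot 2 = 3 \cdot \frac{1}{2} = \frac{3}{2}$)
$o = 157$
$g{\left(-5 \right)} \left(46 + o\right) = \frac{3 \left(46 + 157\right)}{2} = \frac{3}{2} \cdot 203 = \frac{609}{2}$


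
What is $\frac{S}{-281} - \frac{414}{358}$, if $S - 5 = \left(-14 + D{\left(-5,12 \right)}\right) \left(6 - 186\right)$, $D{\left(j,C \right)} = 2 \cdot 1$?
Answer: $- \frac{445702}{50299} \approx -8.8611$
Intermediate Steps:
$D{\left(j,C \right)} = 2$
$S = 2165$ ($S = 5 + \left(-14 + 2\right) \left(6 - 186\right) = 5 - -2160 = 5 + 2160 = 2165$)
$\frac{S}{-281} - \frac{414}{358} = \frac{2165}{-281} - \frac{414}{358} = 2165 \left(- \frac{1}{281}\right) - \frac{207}{179} = - \frac{2165}{281} - \frac{207}{179} = - \frac{445702}{50299}$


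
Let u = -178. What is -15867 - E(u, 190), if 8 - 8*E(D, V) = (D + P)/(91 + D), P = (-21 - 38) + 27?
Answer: -1840653/116 ≈ -15868.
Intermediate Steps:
P = -32 (P = -59 + 27 = -32)
E(D, V) = 1 - (-32 + D)/(8*(91 + D)) (E(D, V) = 1 - (D - 32)/(8*(91 + D)) = 1 - (-32 + D)/(8*(91 + D)))
-15867 - E(u, 190) = -15867 - (760 + 7*(-178))/(8*(91 - 178)) = -15867 - (760 - 1246)/(8*(-87)) = -15867 - (-1)*(-486)/(8*87) = -15867 - 1*81/116 = -15867 - 81/116 = -1840653/116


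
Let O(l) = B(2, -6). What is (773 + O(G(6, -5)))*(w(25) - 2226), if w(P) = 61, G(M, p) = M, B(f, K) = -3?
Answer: -1667050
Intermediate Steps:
O(l) = -3
(773 + O(G(6, -5)))*(w(25) - 2226) = (773 - 3)*(61 - 2226) = 770*(-2165) = -1667050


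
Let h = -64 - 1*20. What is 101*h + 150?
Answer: -8334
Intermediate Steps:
h = -84 (h = -64 - 20 = -84)
101*h + 150 = 101*(-84) + 150 = -8484 + 150 = -8334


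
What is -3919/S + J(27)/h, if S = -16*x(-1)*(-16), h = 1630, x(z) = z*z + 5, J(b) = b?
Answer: -3173249/1251840 ≈ -2.5349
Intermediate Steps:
x(z) = 5 + z² (x(z) = z² + 5 = 5 + z²)
S = 1536 (S = -16*(5 + (-1)²)*(-16) = -16*(5 + 1)*(-16) = -16*6*(-16) = -96*(-16) = 1536)
-3919/S + J(27)/h = -3919/1536 + 27/1630 = -3173249/1251840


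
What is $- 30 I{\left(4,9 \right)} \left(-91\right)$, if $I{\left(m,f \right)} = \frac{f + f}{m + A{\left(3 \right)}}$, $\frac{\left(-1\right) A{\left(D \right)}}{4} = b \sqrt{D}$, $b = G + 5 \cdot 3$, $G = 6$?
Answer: $- \frac{12285}{1322} - \frac{257985 \sqrt{3}}{1322} \approx -347.3$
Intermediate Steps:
$b = 21$ ($b = 6 + 5 \cdot 3 = 6 + 15 = 21$)
$A{\left(D \right)} = - 84 \sqrt{D}$ ($A{\left(D \right)} = - 4 \cdot 21 \sqrt{D} = - 84 \sqrt{D}$)
$I{\left(m,f \right)} = \frac{2 f}{m - 84 \sqrt{3}}$ ($I{\left(m,f \right)} = \frac{f + f}{m - 84 \sqrt{3}} = \frac{2 f}{m - 84 \sqrt{3}}$)
$- 30 I{\left(4,9 \right)} \left(-91\right) = - 30 \cdot 2 \cdot 9 \frac{1}{4 - 84 \sqrt{3}} \left(-91\right) = - 30 \frac{18}{4 - 84 \sqrt{3}} \left(-91\right) = - \frac{540}{4 - 84 \sqrt{3}} \left(-91\right) = \frac{49140}{4 - 84 \sqrt{3}}$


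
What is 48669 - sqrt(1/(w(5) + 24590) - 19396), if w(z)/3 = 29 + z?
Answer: 48669 - I*sqrt(2956410389363)/12346 ≈ 48669.0 - 139.27*I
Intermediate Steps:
w(z) = 87 + 3*z (w(z) = 3*(29 + z) = 87 + 3*z)
48669 - sqrt(1/(w(5) + 24590) - 19396) = 48669 - sqrt(1/((87 + 3*5) + 24590) - 19396) = 48669 - sqrt(1/((87 + 15) + 24590) - 19396) = 48669 - sqrt(1/(102 + 24590) - 19396) = 48669 - sqrt(1/24692 - 19396) = 48669 - sqrt(-478926031/24692) = 48669 - I*sqrt(2956410389363)/12346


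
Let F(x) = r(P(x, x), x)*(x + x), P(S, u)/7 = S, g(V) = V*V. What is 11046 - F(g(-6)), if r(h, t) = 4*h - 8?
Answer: -60954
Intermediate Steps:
g(V) = V**2
P(S, u) = 7*S
r(h, t) = -8 + 4*h
F(x) = 2*x*(-8 + 28*x) (F(x) = (-8 + 4*(7*x))*(x + x) = (-8 + 28*x)*(2*x) = 2*x*(-8 + 28*x))
11046 - F(g(-6)) = 11046 - 8*(-6)**2*(-2 + 7*(-6)**2) = 11046 - 8*36*(-2 + 7*36) = 11046 - 8*36*(-2 + 252) = 11046 - 8*36*250 = 11046 - 1*72000 = 11046 - 72000 = -60954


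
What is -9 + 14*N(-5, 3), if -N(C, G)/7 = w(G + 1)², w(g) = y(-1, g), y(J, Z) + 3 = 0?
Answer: -891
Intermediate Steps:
y(J, Z) = -3 (y(J, Z) = -3 + 0 = -3)
w(g) = -3
N(C, G) = -63 (N(C, G) = -7*(-3)² = -7*9 = -63)
-9 + 14*N(-5, 3) = -9 + 14*(-63) = -9 - 882 = -891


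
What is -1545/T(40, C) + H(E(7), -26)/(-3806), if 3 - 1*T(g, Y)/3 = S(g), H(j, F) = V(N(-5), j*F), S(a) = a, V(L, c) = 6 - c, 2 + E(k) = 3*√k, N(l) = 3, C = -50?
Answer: 980896/70411 - 39*√7/1903 ≈ 13.877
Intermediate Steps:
E(k) = -2 + 3*√k
H(j, F) = 6 - F*j (H(j, F) = 6 - j*F = 6 - F*j)
T(g, Y) = 9 - 3*g
-1545/T(40, C) + H(E(7), -26)/(-3806) = -1545/(9 - 3*40) + (6 - 1*(-26)*(-2 + 3*√7))/(-3806) = -1545/(9 - 120) + (6 + (-52 + 78*√7))*(-1/3806) = -1545/(-111) + (-46 + 78*√7)*(-1/3806) = -1545*(-1/111) + (23/1903 - 39*√7/1903) = 515/37 + (23/1903 - 39*√7/1903) = 980896/70411 - 39*√7/1903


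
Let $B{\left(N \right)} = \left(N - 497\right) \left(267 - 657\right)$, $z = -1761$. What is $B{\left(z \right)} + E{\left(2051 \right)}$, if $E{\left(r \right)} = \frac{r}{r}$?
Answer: $880621$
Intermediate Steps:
$B{\left(N \right)} = 193830 - 390 N$ ($B{\left(N \right)} = \left(-497 + N\right) \left(-390\right) = 193830 - 390 N$)
$E{\left(r \right)} = 1$
$B{\left(z \right)} + E{\left(2051 \right)} = \left(193830 - -686790\right) + 1 = \left(193830 + 686790\right) + 1 = 880620 + 1 = 880621$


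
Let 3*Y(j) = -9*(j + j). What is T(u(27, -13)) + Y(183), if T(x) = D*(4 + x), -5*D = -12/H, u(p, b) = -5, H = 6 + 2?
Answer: -10983/10 ≈ -1098.3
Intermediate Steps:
H = 8
D = 3/10 (D = -(-12)/(5*8) = -1/5*(-3/2) = 3/10 ≈ 0.30000)
T(x) = 6/5 + 3*x/10 (T(x) = 3*(4 + x)/10 = 6/5 + 3*x/10)
Y(j) = -6*j (Y(j) = (-9*(j + j))/3 = (-18*j)/3 = -6*j)
T(u(27, -13)) + Y(183) = (6/5 + (3/10)*(-5)) - 6*183 = (6/5 - 3/2) - 1098 = -3/10 - 1098 = -10983/10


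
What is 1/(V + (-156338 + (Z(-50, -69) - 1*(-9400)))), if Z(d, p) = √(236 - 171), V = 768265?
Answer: 621327/386047240864 - √65/386047240864 ≈ 1.6094e-6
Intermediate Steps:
Z(d, p) = √65
1/(V + (-156338 + (Z(-50, -69) - 1*(-9400)))) = 1/(768265 + (-156338 + (√65 - 1*(-9400)))) = 1/(768265 + (-156338 + (√65 + 9400))) = 1/(768265 + (-156338 + (9400 + √65))) = 1/(768265 + (-146938 + √65)) = 1/(621327 + √65)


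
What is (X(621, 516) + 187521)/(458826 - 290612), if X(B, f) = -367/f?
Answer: 96760469/86798424 ≈ 1.1148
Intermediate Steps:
(X(621, 516) + 187521)/(458826 - 290612) = (-367/516 + 187521)/(458826 - 290612) = (-367*1/516 + 187521)/168214 = (-367/516 + 187521)*(1/168214) = (96760469/516)*(1/168214) = 96760469/86798424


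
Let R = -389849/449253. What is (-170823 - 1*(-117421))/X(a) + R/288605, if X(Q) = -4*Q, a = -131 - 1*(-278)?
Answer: 164855353294379/1815193268910 ≈ 90.820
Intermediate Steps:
a = 147 (a = -131 + 278 = 147)
R = -389849/449253 (R = -389849*1/449253 = -389849/449253 ≈ -0.86777)
(-170823 - 1*(-117421))/X(a) + R/288605 = (-170823 - 1*(-117421))/((-4*147)) - 389849/449253/288605 = (-170823 + 117421)/(-588) - 389849/449253*1/288605 = -53402*(-1/588) - 389849/129656662065 = 26701/294 - 389849/129656662065 = 164855353294379/1815193268910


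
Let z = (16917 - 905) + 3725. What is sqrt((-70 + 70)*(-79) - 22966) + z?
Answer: 19737 + I*sqrt(22966) ≈ 19737.0 + 151.55*I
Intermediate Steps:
z = 19737 (z = 16012 + 3725 = 19737)
sqrt((-70 + 70)*(-79) - 22966) + z = sqrt((-70 + 70)*(-79) - 22966) + 19737 = sqrt(0*(-79) - 22966) + 19737 = sqrt(0 - 22966) + 19737 = sqrt(-22966) + 19737 = I*sqrt(22966) + 19737 = 19737 + I*sqrt(22966)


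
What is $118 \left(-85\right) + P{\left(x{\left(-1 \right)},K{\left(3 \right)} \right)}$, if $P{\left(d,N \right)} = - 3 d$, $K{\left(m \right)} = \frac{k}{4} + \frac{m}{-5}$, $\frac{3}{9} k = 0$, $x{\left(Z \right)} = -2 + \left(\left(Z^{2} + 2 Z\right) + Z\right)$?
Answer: $-10018$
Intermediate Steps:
$x{\left(Z \right)} = -2 + Z^{2} + 3 Z$ ($x{\left(Z \right)} = -2 + \left(Z^{2} + 3 Z\right) = -2 + Z^{2} + 3 Z$)
$k = 0$ ($k = 3 \cdot 0 = 0$)
$K{\left(m \right)} = - \frac{m}{5}$ ($K{\left(m \right)} = \frac{0}{4} + \frac{m}{-5} = 0 \cdot \frac{1}{4} + m \left(- \frac{1}{5}\right) = 0 - \frac{m}{5} = - \frac{m}{5}$)
$118 \left(-85\right) + P{\left(x{\left(-1 \right)},K{\left(3 \right)} \right)} = 118 \left(-85\right) - 3 \left(-2 + \left(-1\right)^{2} + 3 \left(-1\right)\right) = -10030 - 3 \left(-2 + 1 - 3\right) = -10030 - -12 = -10030 + 12 = -10018$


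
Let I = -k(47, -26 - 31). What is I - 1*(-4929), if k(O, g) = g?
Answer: 4986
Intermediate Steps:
I = 57 (I = -(-26 - 31) = -1*(-57) = 57)
I - 1*(-4929) = 57 - 1*(-4929) = 57 + 4929 = 4986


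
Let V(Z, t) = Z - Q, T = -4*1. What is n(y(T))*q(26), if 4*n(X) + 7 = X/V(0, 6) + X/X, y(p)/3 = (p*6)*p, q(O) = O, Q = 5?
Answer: -2067/5 ≈ -413.40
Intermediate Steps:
T = -4
y(p) = 18*p**2 (y(p) = 3*((p*6)*p) = 3*((6*p)*p) = 3*(6*p**2) = 18*p**2)
V(Z, t) = -5 + Z (V(Z, t) = Z - 1*5 = Z - 5 = -5 + Z)
n(X) = -3/2 - X/20 (n(X) = -7/4 + (X/(-5 + 0) + X/X)/4 = -7/4 + (X/(-5) + 1)/4 = -7/4 + (X*(-1/5) + 1)/4 = -7/4 + (-X/5 + 1)/4 = -7/4 + (1 - X/5)/4 = -7/4 + (1/4 - X/20) = -3/2 - X/20)
n(y(T))*q(26) = (-3/2 - 9*(-4)**2/10)*26 = (-3/2 - 9*16/10)*26 = (-3/2 - 1/20*288)*26 = (-3/2 - 72/5)*26 = -159/10*26 = -2067/5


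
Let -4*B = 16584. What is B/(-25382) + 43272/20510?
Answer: 42263013/18592315 ≈ 2.2731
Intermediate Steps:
B = -4146 (B = -¼*16584 = -4146)
B/(-25382) + 43272/20510 = -4146/(-25382) + 43272/20510 = -4146*(-1/25382) + 43272*(1/20510) = 2073/12691 + 21636/10255 = 42263013/18592315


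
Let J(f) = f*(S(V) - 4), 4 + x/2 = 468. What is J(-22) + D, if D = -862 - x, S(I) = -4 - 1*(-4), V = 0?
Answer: -1702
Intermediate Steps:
S(I) = 0 (S(I) = -4 + 4 = 0)
x = 928 (x = -8 + 2*468 = -8 + 936 = 928)
J(f) = -4*f (J(f) = f*(0 - 4) = f*(-4) = -4*f)
D = -1790 (D = -862 - 1*928 = -862 - 928 = -1790)
J(-22) + D = -4*(-22) - 1790 = 88 - 1790 = -1702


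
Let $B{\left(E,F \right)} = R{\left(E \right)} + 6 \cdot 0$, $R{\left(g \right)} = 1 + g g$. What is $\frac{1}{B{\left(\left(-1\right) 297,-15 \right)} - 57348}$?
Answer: $\frac{1}{30862} \approx 3.2402 \cdot 10^{-5}$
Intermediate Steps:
$R{\left(g \right)} = 1 + g^{2}$
$B{\left(E,F \right)} = 1 + E^{2}$ ($B{\left(E,F \right)} = \left(1 + E^{2}\right) + 6 \cdot 0 = \left(1 + E^{2}\right) + 0 = 1 + E^{2}$)
$\frac{1}{B{\left(\left(-1\right) 297,-15 \right)} - 57348} = \frac{1}{\left(1 + \left(\left(-1\right) 297\right)^{2}\right) - 57348} = \frac{1}{\left(1 + \left(-297\right)^{2}\right) - 57348} = \frac{1}{\left(1 + 88209\right) - 57348} = \frac{1}{88210 - 57348} = \frac{1}{30862}$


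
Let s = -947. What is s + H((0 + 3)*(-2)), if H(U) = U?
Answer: -953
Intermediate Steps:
s + H((0 + 3)*(-2)) = -947 + (0 + 3)*(-2) = -947 + 3*(-2) = -947 - 6 = -953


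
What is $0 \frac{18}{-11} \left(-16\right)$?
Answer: $0$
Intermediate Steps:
$0 \frac{18}{-11} \left(-16\right) = 0 \cdot 18 \left(- \frac{1}{11}\right) \left(-16\right) = 0 \left(- \frac{18}{11}\right) \left(-16\right) = 0 \left(-16\right) = 0$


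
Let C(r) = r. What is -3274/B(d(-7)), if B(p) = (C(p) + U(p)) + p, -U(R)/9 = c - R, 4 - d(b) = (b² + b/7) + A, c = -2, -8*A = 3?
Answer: 26192/3695 ≈ 7.0885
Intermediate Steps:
A = -3/8 (A = -⅛*3 = -3/8 ≈ -0.37500)
d(b) = 35/8 - b² - b/7 (d(b) = 4 - ((b² + b/7) - 3/8) = 4 - (-3/8 + b² + b/7) = 4 + (3/8 - b² - b/7) = 35/8 - b² - b/7)
U(R) = 18 + 9*R (U(R) = -9*(-2 - R) = 18 + 9*R)
B(p) = 18 + 11*p (B(p) = (p + (18 + 9*p)) + p = (18 + 10*p) + p = 18 + 11*p)
-3274/B(d(-7)) = -3274/(18 + 11*(35/8 - 1*(-7)² - ⅐*(-7))) = -3274/(18 + 11*(35/8 - 1*49 + 1)) = -3274/(18 + 11*(35/8 - 49 + 1)) = -3274/(18 + 11*(-349/8)) = -3274/(18 - 3839/8) = -3274/(-3695/8) = -3274*(-8/3695) = 26192/3695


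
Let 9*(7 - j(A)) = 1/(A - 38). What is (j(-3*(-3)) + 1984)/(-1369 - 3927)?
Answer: -129913/345564 ≈ -0.37594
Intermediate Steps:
j(A) = 7 - 1/(9*(-38 + A)) (j(A) = 7 - 1/(9*(A - 38)) = 7 - 1/(9*(-38 + A)))
(j(-3*(-3)) + 1984)/(-1369 - 3927) = ((-2395 + 63*(-3*(-3)))/(9*(-38 - 3*(-3))) + 1984)/(-1369 - 3927) = ((-2395 + 63*9)/(9*(-38 + 9)) + 1984)/(-5296) = ((1/9)*(-2395 + 567)/(-29) + 1984)*(-1/5296) = ((1/9)*(-1/29)*(-1828) + 1984)*(-1/5296) = (1828/261 + 1984)*(-1/5296) = (519652/261)*(-1/5296) = -129913/345564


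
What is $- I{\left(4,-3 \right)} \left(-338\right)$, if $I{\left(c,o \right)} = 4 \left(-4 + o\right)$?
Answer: $-9464$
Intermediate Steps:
$I{\left(c,o \right)} = -16 + 4 o$
$- I{\left(4,-3 \right)} \left(-338\right) = - \left(-16 + 4 \left(-3\right)\right) \left(-338\right) = - \left(-16 - 12\right) \left(-338\right) = - \left(-28\right) \left(-338\right) = \left(-1\right) 9464 = -9464$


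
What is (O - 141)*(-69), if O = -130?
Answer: 18699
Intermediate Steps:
(O - 141)*(-69) = (-130 - 141)*(-69) = -271*(-69) = 18699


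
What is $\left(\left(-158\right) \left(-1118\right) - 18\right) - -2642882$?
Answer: $2819508$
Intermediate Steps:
$\left(\left(-158\right) \left(-1118\right) - 18\right) - -2642882 = \left(176644 - 18\right) + 2642882 = 176626 + 2642882 = 2819508$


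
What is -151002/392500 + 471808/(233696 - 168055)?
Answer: 87636358859/12882046250 ≈ 6.8030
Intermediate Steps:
-151002/392500 + 471808/(233696 - 168055) = -151002*1/392500 + 471808/65641 = -75501/196250 + 471808*(1/65641) = -75501/196250 + 471808/65641 = 87636358859/12882046250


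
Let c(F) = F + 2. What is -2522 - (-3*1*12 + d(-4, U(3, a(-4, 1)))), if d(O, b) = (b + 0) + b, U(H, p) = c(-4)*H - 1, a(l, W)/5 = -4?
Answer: -2472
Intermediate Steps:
c(F) = 2 + F
a(l, W) = -20 (a(l, W) = 5*(-4) = -20)
U(H, p) = -1 - 2*H (U(H, p) = (2 - 4)*H - 1 = -2*H - 1 = -1 - 2*H)
d(O, b) = 2*b (d(O, b) = b + b = 2*b)
-2522 - (-3*1*12 + d(-4, U(3, a(-4, 1)))) = -2522 - (-3*1*12 + 2*(-1 - 2*3)) = -2522 - (-3*12 + 2*(-1 - 6)) = -2522 - (-36 + 2*(-7)) = -2522 - (-36 - 14) = -2522 - 1*(-50) = -2522 + 50 = -2472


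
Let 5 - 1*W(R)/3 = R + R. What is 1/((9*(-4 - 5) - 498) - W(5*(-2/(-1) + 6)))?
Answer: -1/354 ≈ -0.0028249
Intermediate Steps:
W(R) = 15 - 6*R (W(R) = 15 - 3*(R + R) = 15 - 6*R)
1/((9*(-4 - 5) - 498) - W(5*(-2/(-1) + 6))) = 1/((9*(-4 - 5) - 498) - (15 - 30*(-2/(-1) + 6))) = 1/((9*(-9) - 498) - (15 - 30*(-2*(-1) + 6))) = 1/((-81 - 498) - (15 - 30*(2 + 6))) = 1/(-579 - (15 - 30*8)) = 1/(-579 - (15 - 6*40)) = 1/(-579 - (15 - 240)) = 1/(-579 - 1*(-225)) = 1/(-579 + 225) = 1/(-354) = -1/354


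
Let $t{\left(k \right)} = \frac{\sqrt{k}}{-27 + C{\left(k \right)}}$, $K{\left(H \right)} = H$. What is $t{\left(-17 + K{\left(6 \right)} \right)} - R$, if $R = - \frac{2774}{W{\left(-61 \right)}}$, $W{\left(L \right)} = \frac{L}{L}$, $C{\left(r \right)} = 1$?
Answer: $2774 - \frac{i \sqrt{11}}{26} \approx 2774.0 - 0.12756 i$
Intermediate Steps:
$W{\left(L \right)} = 1$
$t{\left(k \right)} = - \frac{\sqrt{k}}{26}$ ($t{\left(k \right)} = \frac{\sqrt{k}}{-27 + 1} = \frac{\sqrt{k}}{-26} = - \frac{\sqrt{k}}{26}$)
$R = -2774$ ($R = - \frac{2774}{1} = \left(-2774\right) 1 = -2774$)
$t{\left(-17 + K{\left(6 \right)} \right)} - R = - \frac{\sqrt{-17 + 6}}{26} - -2774 = - \frac{\sqrt{-11}}{26} + 2774 = - \frac{i \sqrt{11}}{26} + 2774 = 2774 - \frac{i \sqrt{11}}{26}$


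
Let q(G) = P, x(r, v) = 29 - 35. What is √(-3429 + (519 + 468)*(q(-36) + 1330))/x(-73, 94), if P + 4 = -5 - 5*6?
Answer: -√317697/3 ≈ -187.88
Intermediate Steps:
P = -39 (P = -4 + (-5 - 5*6) = -4 + (-5 - 30) = -4 - 35 = -39)
x(r, v) = -6
q(G) = -39
√(-3429 + (519 + 468)*(q(-36) + 1330))/x(-73, 94) = √(-3429 + (519 + 468)*(-39 + 1330))/(-6) = √(-3429 + 987*1291)*(-⅙) = √(-3429 + 1274217)*(-⅙) = √1270788*(-⅙) = (2*√317697)*(-⅙) = -√317697/3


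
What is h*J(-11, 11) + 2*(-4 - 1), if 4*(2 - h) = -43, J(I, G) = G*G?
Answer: 6131/4 ≈ 1532.8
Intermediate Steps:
J(I, G) = G²
h = 51/4 (h = 2 - ¼*(-43) = 2 + 43/4 = 51/4 ≈ 12.750)
h*J(-11, 11) + 2*(-4 - 1) = (51/4)*11² + 2*(-4 - 1) = (51/4)*121 + 2*(-5) = 6171/4 - 10 = 6131/4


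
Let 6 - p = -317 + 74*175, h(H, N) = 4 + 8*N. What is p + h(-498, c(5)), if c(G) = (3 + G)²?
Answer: -12111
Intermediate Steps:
p = -12627 (p = 6 - (-317 + 74*175) = 6 - (-317 + 12950) = 6 - 1*12633 = 6 - 12633 = -12627)
p + h(-498, c(5)) = -12627 + (4 + 8*(3 + 5)²) = -12627 + (4 + 8*8²) = -12627 + (4 + 8*64) = -12627 + (4 + 512) = -12627 + 516 = -12111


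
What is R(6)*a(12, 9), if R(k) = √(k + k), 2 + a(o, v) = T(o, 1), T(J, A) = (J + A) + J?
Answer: 46*√3 ≈ 79.674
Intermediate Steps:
T(J, A) = A + 2*J (T(J, A) = (A + J) + J = A + 2*J)
a(o, v) = -1 + 2*o (a(o, v) = -2 + (1 + 2*o) = -1 + 2*o)
R(k) = √2*√k (R(k) = √(2*k) = √2*√k)
R(6)*a(12, 9) = (√2*√6)*(-1 + 2*12) = (2*√3)*(-1 + 24) = (2*√3)*23 = 46*√3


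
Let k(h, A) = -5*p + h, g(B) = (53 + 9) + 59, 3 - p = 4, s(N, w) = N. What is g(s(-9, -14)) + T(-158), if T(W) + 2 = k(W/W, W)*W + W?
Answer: -987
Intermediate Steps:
p = -1 (p = 3 - 1*4 = 3 - 4 = -1)
g(B) = 121 (g(B) = 62 + 59 = 121)
k(h, A) = 5 + h (k(h, A) = -5*(-1) + h = 5 + h)
T(W) = -2 + 7*W (T(W) = -2 + ((5 + W/W)*W + W) = -2 + ((5 + 1)*W + W) = -2 + (6*W + W) = -2 + 7*W)
g(s(-9, -14)) + T(-158) = 121 + (-2 + 7*(-158)) = 121 + (-2 - 1106) = 121 - 1108 = -987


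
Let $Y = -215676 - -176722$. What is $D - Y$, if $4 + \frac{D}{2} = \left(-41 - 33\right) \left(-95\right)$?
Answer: $53006$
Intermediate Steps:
$D = 14052$ ($D = -8 + 2 \left(-41 - 33\right) \left(-95\right) = -8 + 2 \left(\left(-74\right) \left(-95\right)\right) = -8 + 2 \cdot 7030 = -8 + 14060 = 14052$)
$Y = -38954$ ($Y = -215676 + 176722 = -38954$)
$D - Y = 14052 - -38954 = 14052 + 38954 = 53006$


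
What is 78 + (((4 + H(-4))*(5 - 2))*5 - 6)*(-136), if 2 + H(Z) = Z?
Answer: 4974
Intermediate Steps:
H(Z) = -2 + Z
78 + (((4 + H(-4))*(5 - 2))*5 - 6)*(-136) = 78 + (((4 + (-2 - 4))*(5 - 2))*5 - 6)*(-136) = 78 + (((4 - 6)*3)*5 - 6)*(-136) = 78 + (-2*3*5 - 6)*(-136) = 78 + (-6*5 - 6)*(-136) = 78 + (-30 - 6)*(-136) = 78 - 36*(-136) = 78 + 4896 = 4974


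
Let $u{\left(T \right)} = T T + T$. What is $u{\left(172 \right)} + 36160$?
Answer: $65916$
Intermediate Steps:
$u{\left(T \right)} = T + T^{2}$ ($u{\left(T \right)} = T^{2} + T = T + T^{2}$)
$u{\left(172 \right)} + 36160 = 172 \left(1 + 172\right) + 36160 = 172 \cdot 173 + 36160 = 29756 + 36160 = 65916$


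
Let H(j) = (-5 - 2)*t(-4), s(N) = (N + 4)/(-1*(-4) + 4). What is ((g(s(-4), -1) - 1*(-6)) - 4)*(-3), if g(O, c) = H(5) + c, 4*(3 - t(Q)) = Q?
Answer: 81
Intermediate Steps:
t(Q) = 3 - Q/4
s(N) = ½ + N/8 (s(N) = (4 + N)/(4 + 4) = (4 + N)/8 = (4 + N)*(⅛) = ½ + N/8)
H(j) = -28 (H(j) = (-5 - 2)*(3 - ¼*(-4)) = -7*(3 + 1) = -7*4 = -28)
g(O, c) = -28 + c
((g(s(-4), -1) - 1*(-6)) - 4)*(-3) = (((-28 - 1) - 1*(-6)) - 4)*(-3) = ((-29 + 6) - 4)*(-3) = (-23 - 4)*(-3) = -27*(-3) = 81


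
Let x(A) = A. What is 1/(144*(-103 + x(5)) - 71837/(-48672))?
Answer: -48672/686787427 ≈ -7.0869e-5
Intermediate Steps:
1/(144*(-103 + x(5)) - 71837/(-48672)) = 1/(144*(-103 + 5) - 71837/(-48672)) = 1/(144*(-98) - 71837*(-1/48672)) = 1/(-14112 + 71837/48672) = 1/(-686787427/48672) = -48672/686787427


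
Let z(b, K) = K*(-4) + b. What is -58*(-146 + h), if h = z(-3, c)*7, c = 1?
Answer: 11310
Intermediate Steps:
z(b, K) = b - 4*K (z(b, K) = -4*K + b = b - 4*K)
h = -49 (h = (-3 - 4*1)*7 = (-3 - 4)*7 = -7*7 = -49)
-58*(-146 + h) = -58*(-146 - 49) = -58*(-195) = 11310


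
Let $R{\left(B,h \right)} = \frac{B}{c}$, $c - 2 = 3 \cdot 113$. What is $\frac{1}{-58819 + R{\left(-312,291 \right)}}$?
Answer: $- \frac{341}{20057591} \approx -1.7001 \cdot 10^{-5}$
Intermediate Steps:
$c = 341$ ($c = 2 + 3 \cdot 113 = 2 + 339 = 341$)
$R{\left(B,h \right)} = \frac{B}{341}$
$\frac{1}{-58819 + R{\left(-312,291 \right)}} = \frac{1}{-58819 + \frac{1}{341} \left(-312\right)} = \frac{1}{-58819 - \frac{312}{341}} = \frac{1}{- \frac{20057591}{341}} = - \frac{341}{20057591}$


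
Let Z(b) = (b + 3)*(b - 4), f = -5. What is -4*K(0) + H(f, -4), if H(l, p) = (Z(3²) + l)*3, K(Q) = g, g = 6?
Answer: 141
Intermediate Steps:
Z(b) = (-4 + b)*(3 + b) (Z(b) = (3 + b)*(-4 + b) = (-4 + b)*(3 + b))
K(Q) = 6
H(l, p) = 180 + 3*l (H(l, p) = ((-12 + (3²)² - 1*3²) + l)*3 = ((-12 + 9² - 1*9) + l)*3 = ((-12 + 81 - 9) + l)*3 = (60 + l)*3 = 180 + 3*l)
-4*K(0) + H(f, -4) = -4*6 + (180 + 3*(-5)) = -24 + (180 - 15) = -24 + 165 = 141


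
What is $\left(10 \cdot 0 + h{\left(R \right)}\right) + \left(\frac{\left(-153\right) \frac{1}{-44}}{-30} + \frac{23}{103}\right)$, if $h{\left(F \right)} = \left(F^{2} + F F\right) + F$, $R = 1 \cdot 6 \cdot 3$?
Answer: $\frac{30187987}{45320} \approx 666.11$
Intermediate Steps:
$R = 18$ ($R = 6 \cdot 3 = 18$)
$h{\left(F \right)} = F + 2 F^{2}$ ($h{\left(F \right)} = \left(F^{2} + F^{2}\right) + F = 2 F^{2} + F = F + 2 F^{2}$)
$\left(10 \cdot 0 + h{\left(R \right)}\right) + \left(\frac{\left(-153\right) \frac{1}{-44}}{-30} + \frac{23}{103}\right) = \left(10 \cdot 0 + 18 \left(1 + 2 \cdot 18\right)\right) + \left(\frac{\left(-153\right) \frac{1}{-44}}{-30} + \frac{23}{103}\right) = \left(0 + 18 \left(1 + 36\right)\right) + \left(\left(-153\right) \left(- \frac{1}{44}\right) \left(- \frac{1}{30}\right) + 23 \cdot \frac{1}{103}\right) = \left(0 + 18 \cdot 37\right) + \left(\frac{153}{44} \left(- \frac{1}{30}\right) + \frac{23}{103}\right) = \left(0 + 666\right) + \left(- \frac{51}{440} + \frac{23}{103}\right) = 666 + \frac{4867}{45320} = \frac{30187987}{45320}$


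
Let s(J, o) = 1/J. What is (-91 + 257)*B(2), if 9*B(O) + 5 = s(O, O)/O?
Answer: -1577/18 ≈ -87.611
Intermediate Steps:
s(J, o) = 1/J
B(O) = -5/9 + 1/(9*O**2) (B(O) = -5/9 + (1/(O*O))/9 = -5/9 + 1/(9*O**2))
(-91 + 257)*B(2) = (-91 + 257)*(-5/9 + (1/9)/2**2) = 166*(-5/9 + (1/9)*(1/4)) = 166*(-5/9 + 1/36) = 166*(-19/36) = -1577/18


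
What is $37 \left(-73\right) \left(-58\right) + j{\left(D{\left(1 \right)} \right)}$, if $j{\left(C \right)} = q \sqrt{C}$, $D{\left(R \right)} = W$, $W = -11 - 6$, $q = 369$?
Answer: $156658 + 369 i \sqrt{17} \approx 1.5666 \cdot 10^{5} + 1521.4 i$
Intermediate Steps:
$W = -17$
$D{\left(R \right)} = -17$
$j{\left(C \right)} = 369 \sqrt{C}$
$37 \left(-73\right) \left(-58\right) + j{\left(D{\left(1 \right)} \right)} = 37 \left(-73\right) \left(-58\right) + 369 \sqrt{-17} = \left(-2701\right) \left(-58\right) + 369 i \sqrt{17} = 156658 + 369 i \sqrt{17}$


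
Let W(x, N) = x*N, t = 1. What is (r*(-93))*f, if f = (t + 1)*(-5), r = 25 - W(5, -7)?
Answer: 55800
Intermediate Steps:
W(x, N) = N*x
r = 60 (r = 25 - (-7)*5 = 25 - 1*(-35) = 25 + 35 = 60)
f = -10 (f = (1 + 1)*(-5) = 2*(-5) = -10)
(r*(-93))*f = (60*(-93))*(-10) = -5580*(-10) = 55800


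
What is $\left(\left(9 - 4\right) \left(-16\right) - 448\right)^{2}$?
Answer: $278784$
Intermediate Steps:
$\left(\left(9 - 4\right) \left(-16\right) - 448\right)^{2} = \left(5 \left(-16\right) - 448\right)^{2} = \left(-80 - 448\right)^{2} = \left(-528\right)^{2} = 278784$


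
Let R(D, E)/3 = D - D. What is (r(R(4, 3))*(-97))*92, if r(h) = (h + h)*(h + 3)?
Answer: 0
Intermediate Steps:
R(D, E) = 0 (R(D, E) = 3*(D - D) = 3*0 = 0)
r(h) = 2*h*(3 + h) (r(h) = (2*h)*(3 + h) = 2*h*(3 + h))
(r(R(4, 3))*(-97))*92 = ((2*0*(3 + 0))*(-97))*92 = ((2*0*3)*(-97))*92 = (0*(-97))*92 = 0*92 = 0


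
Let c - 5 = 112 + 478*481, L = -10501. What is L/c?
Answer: -10501/230035 ≈ -0.045650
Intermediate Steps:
c = 230035 (c = 5 + (112 + 478*481) = 5 + (112 + 229918) = 5 + 230030 = 230035)
L/c = -10501/230035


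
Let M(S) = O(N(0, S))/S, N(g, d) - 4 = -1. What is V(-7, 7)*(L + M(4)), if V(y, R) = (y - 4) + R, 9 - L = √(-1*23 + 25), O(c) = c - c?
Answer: -36 + 4*√2 ≈ -30.343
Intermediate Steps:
N(g, d) = 3 (N(g, d) = 4 - 1 = 3)
O(c) = 0
L = 9 - √2 (L = 9 - √(-1*23 + 25) = 9 - √(-23 + 25) = 9 - √2 ≈ 7.5858)
V(y, R) = -4 + R + y (V(y, R) = (-4 + y) + R = -4 + R + y)
M(S) = 0 (M(S) = 0/S = 0)
V(-7, 7)*(L + M(4)) = (-4 + 7 - 7)*((9 - √2) + 0) = -4*(9 - √2) = -36 + 4*√2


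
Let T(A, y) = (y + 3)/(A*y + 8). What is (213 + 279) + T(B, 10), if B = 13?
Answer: 67909/138 ≈ 492.09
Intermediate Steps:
T(A, y) = (3 + y)/(8 + A*y)
(213 + 279) + T(B, 10) = (213 + 279) + (3 + 10)/(8 + 13*10) = 492 + 13/(8 + 130) = 492 + 13/138 = 67909/138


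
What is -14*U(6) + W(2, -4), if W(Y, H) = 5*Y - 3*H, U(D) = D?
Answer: -62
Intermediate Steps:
W(Y, H) = -3*H + 5*Y
-14*U(6) + W(2, -4) = -14*6 + (-3*(-4) + 5*2) = -84 + (12 + 10) = -84 + 22 = -62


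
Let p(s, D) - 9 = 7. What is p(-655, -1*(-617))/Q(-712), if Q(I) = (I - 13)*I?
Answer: 2/64525 ≈ 3.0996e-5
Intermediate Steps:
Q(I) = I*(-13 + I) (Q(I) = (-13 + I)*I = I*(-13 + I))
p(s, D) = 16 (p(s, D) = 9 + 7 = 16)
p(-655, -1*(-617))/Q(-712) = 16/((-712*(-13 - 712))) = 16/((-712*(-725))) = 16/516200 = 16*(1/516200) = 2/64525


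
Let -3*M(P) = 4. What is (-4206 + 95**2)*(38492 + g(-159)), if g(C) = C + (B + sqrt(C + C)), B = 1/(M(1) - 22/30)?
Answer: 5726456252/31 + 4819*I*sqrt(318) ≈ 1.8472e+8 + 85935.0*I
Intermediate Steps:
M(P) = -4/3 (M(P) = -1/3*4 = -4/3)
B = -15/31 (B = 1/(-4/3 - 22/30) = 1/(-4/3 - 22*1/30) = 1/(-4/3 - 11/15) = 1/(-31/15) = -15/31 ≈ -0.48387)
g(C) = -15/31 + C + sqrt(2)*sqrt(C) (g(C) = C + (-15/31 + sqrt(C + C)) = C + (-15/31 + sqrt(2*C)) = C + (-15/31 + sqrt(2)*sqrt(C)) = -15/31 + C + sqrt(2)*sqrt(C))
(-4206 + 95**2)*(38492 + g(-159)) = (-4206 + 95**2)*(38492 + (-15/31 - 159 + sqrt(2)*sqrt(-159))) = (-4206 + 9025)*(38492 + (-15/31 - 159 + sqrt(2)*(I*sqrt(159)))) = 4819*(38492 + (-15/31 - 159 + I*sqrt(318))) = 4819*(38492 + (-4944/31 + I*sqrt(318))) = 4819*(1188308/31 + I*sqrt(318)) = 5726456252/31 + 4819*I*sqrt(318)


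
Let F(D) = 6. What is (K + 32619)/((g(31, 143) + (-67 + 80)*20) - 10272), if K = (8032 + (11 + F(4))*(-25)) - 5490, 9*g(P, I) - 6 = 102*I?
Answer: -26052/6293 ≈ -4.1398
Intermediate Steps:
g(P, I) = ⅔ + 34*I/3 (g(P, I) = ⅔ + (102*I)/9 = ⅔ + 34*I/3)
K = 2117 (K = (8032 + (11 + 6)*(-25)) - 5490 = (8032 + 17*(-25)) - 5490 = (8032 - 425) - 5490 = 7607 - 5490 = 2117)
(K + 32619)/((g(31, 143) + (-67 + 80)*20) - 10272) = (2117 + 32619)/(((⅔ + (34/3)*143) + (-67 + 80)*20) - 10272) = 34736/(((⅔ + 4862/3) + 13*20) - 10272) = 34736/((4864/3 + 260) - 10272) = 34736/(5644/3 - 10272) = 34736/(-25172/3) = 34736*(-3/25172) = -26052/6293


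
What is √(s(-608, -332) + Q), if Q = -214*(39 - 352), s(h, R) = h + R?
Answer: 3*√7338 ≈ 256.99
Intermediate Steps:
s(h, R) = R + h
Q = 66982 (Q = -214*(-313) = 66982)
√(s(-608, -332) + Q) = √((-332 - 608) + 66982) = √(-940 + 66982) = √66042 = 3*√7338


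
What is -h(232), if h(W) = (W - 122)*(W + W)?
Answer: -51040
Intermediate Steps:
h(W) = 2*W*(-122 + W) (h(W) = (-122 + W)*(2*W) = 2*W*(-122 + W))
-h(232) = -2*232*(-122 + 232) = -2*232*110 = -1*51040 = -51040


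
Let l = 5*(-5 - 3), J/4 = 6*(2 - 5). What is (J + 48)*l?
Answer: 960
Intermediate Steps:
J = -72 (J = 4*(6*(2 - 5)) = 4*(6*(-3)) = 4*(-18) = -72)
l = -40 (l = 5*(-8) = -40)
(J + 48)*l = (-72 + 48)*(-40) = -24*(-40) = 960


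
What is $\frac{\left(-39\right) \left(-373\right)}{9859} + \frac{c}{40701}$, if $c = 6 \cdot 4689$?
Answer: $\frac{289816851}{133757053} \approx 2.1667$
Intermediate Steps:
$c = 28134$
$\frac{\left(-39\right) \left(-373\right)}{9859} + \frac{c}{40701} = \frac{\left(-39\right) \left(-373\right)}{9859} + \frac{28134}{40701} = 14547 \cdot \frac{1}{9859} + 28134 \cdot \frac{1}{40701} = \frac{14547}{9859} + \frac{9378}{13567} = \frac{289816851}{133757053}$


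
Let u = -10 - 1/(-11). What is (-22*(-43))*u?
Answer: -9374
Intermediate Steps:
u = -109/11 (u = -10 - 1*(-1/11) = -10 + 1/11 = -109/11 ≈ -9.9091)
(-22*(-43))*u = -22*(-43)*(-109/11) = 946*(-109/11) = -9374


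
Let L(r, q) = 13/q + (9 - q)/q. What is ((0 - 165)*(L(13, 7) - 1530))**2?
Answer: 3114077855625/49 ≈ 6.3553e+10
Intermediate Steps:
L(r, q) = 13/q + (9 - q)/q
((0 - 165)*(L(13, 7) - 1530))**2 = ((0 - 165)*((22 - 1*7)/7 - 1530))**2 = (-165*((22 - 7)/7 - 1530))**2 = (-165*((1/7)*15 - 1530))**2 = (-165*(15/7 - 1530))**2 = (-165*(-10695/7))**2 = (1764675/7)**2 = 3114077855625/49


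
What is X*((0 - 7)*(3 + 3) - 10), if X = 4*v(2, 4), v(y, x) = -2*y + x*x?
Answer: -2496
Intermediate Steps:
v(y, x) = x² - 2*y (v(y, x) = -2*y + x² = x² - 2*y)
X = 48 (X = 4*(4² - 2*2) = 4*(16 - 4) = 4*12 = 48)
X*((0 - 7)*(3 + 3) - 10) = 48*((0 - 7)*(3 + 3) - 10) = 48*(-7*6 - 10) = 48*(-42 - 10) = 48*(-52) = -2496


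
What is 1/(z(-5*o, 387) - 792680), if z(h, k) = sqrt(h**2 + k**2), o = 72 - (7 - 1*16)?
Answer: -2660/2108527747 - 9*sqrt(3874)/628341268606 ≈ -1.2624e-6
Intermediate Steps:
o = 81 (o = 72 - (7 - 16) = 72 - 1*(-9) = 72 + 9 = 81)
1/(z(-5*o, 387) - 792680) = 1/(sqrt((-5*81)**2 + 387**2) - 792680) = 1/(sqrt((-405)**2 + 149769) - 792680) = 1/(sqrt(164025 + 149769) - 792680) = 1/(sqrt(313794) - 792680) = 1/(9*sqrt(3874) - 792680) = 1/(-792680 + 9*sqrt(3874))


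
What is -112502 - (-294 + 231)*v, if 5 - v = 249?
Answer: -127874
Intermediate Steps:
v = -244 (v = 5 - 1*249 = 5 - 249 = -244)
-112502 - (-294 + 231)*v = -112502 - (-294 + 231)*(-244) = -112502 - (-63)*(-244) = -112502 - 1*15372 = -112502 - 15372 = -127874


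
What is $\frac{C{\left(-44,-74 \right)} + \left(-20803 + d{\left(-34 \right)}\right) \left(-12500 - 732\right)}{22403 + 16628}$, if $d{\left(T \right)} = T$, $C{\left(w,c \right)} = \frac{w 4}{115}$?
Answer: $\frac{31707245984}{4488565} \approx 7064.0$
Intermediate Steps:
$C{\left(w,c \right)} = \frac{4 w}{115}$ ($C{\left(w,c \right)} = 4 w \frac{1}{115} = \frac{4 w}{115}$)
$\frac{C{\left(-44,-74 \right)} + \left(-20803 + d{\left(-34 \right)}\right) \left(-12500 - 732\right)}{22403 + 16628} = \frac{\frac{4}{115} \left(-44\right) + \left(-20803 - 34\right) \left(-12500 - 732\right)}{22403 + 16628} = \frac{- \frac{176}{115} - -275715184}{39031} = \left(- \frac{176}{115} + 275715184\right) \frac{1}{39031} = \frac{31707245984}{115} \cdot \frac{1}{39031} = \frac{31707245984}{4488565}$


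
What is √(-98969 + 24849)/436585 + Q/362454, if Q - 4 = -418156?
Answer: -69692/60409 + 2*I*√18530/436585 ≈ -1.1537 + 0.00062359*I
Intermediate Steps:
Q = -418152 (Q = 4 - 418156 = -418152)
√(-98969 + 24849)/436585 + Q/362454 = √(-98969 + 24849)/436585 - 418152/362454 = √(-74120)*(1/436585) - 418152*1/362454 = (2*I*√18530)*(1/436585) - 69692/60409 = 2*I*√18530/436585 - 69692/60409 = -69692/60409 + 2*I*√18530/436585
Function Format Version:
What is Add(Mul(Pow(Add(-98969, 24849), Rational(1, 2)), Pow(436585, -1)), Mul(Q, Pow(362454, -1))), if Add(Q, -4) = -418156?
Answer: Add(Rational(-69692, 60409), Mul(Rational(2, 436585), I, Pow(18530, Rational(1, 2)))) ≈ Add(-1.1537, Mul(0.00062359, I))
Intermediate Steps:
Q = -418152 (Q = Add(4, -418156) = -418152)
Add(Mul(Pow(Add(-98969, 24849), Rational(1, 2)), Pow(436585, -1)), Mul(Q, Pow(362454, -1))) = Add(Mul(Pow(Add(-98969, 24849), Rational(1, 2)), Pow(436585, -1)), Mul(-418152, Pow(362454, -1))) = Add(Mul(Pow(-74120, Rational(1, 2)), Rational(1, 436585)), Mul(-418152, Rational(1, 362454))) = Add(Mul(Mul(2, I, Pow(18530, Rational(1, 2))), Rational(1, 436585)), Rational(-69692, 60409)) = Add(Mul(Rational(2, 436585), I, Pow(18530, Rational(1, 2))), Rational(-69692, 60409)) = Add(Rational(-69692, 60409), Mul(Rational(2, 436585), I, Pow(18530, Rational(1, 2))))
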